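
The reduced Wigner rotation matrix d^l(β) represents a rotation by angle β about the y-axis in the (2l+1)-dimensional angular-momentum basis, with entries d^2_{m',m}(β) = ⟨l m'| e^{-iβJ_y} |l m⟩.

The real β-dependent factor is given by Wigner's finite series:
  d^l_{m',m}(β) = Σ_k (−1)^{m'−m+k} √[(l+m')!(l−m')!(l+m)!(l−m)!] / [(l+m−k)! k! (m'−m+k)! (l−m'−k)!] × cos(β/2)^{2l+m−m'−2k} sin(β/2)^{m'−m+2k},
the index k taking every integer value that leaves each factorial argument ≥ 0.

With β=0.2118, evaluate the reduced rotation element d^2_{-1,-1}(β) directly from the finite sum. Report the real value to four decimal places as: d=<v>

d^2_{-1,-1}(β=0.2118) via Wigner's sum:
Half-angle: c=0.994398, s=0.105702. N=√(1·6·1·6)=6.000000
k: max(0,(-1)−(-1))=0 … min(2+(-1),2−(-1))=1
  k=0: (−1)^0·6.0000/(6)·0.9944^4·0.1057^0 = +0.977779
  k=1: (−1)^1·6.0000/(2)·0.9944^2·0.1057^2 = -0.033144
d^2_{-1,-1}(0.2118) = +0.977779 -0.033144 = +0.944635

d=0.9446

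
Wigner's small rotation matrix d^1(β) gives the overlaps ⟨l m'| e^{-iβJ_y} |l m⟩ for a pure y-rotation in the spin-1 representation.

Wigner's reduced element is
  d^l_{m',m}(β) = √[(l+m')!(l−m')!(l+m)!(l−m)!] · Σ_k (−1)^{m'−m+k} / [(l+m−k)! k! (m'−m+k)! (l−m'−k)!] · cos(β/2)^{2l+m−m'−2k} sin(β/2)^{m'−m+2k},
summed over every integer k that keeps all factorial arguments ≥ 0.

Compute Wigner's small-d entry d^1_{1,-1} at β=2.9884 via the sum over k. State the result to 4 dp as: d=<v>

d=0.9941

d^1_{1,-1}(β=2.9884) via Wigner's sum:
Half-angle: c=0.076521, s=0.997068. N=√(2·1·1·2)=2.000000
k∈{0} keeps every argument non-negative
  k=0: (−1)^2·2.0000/(2)·0.0765^0·0.9971^2 = +0.994144
d^1_{1,-1}(2.9884) = +0.994144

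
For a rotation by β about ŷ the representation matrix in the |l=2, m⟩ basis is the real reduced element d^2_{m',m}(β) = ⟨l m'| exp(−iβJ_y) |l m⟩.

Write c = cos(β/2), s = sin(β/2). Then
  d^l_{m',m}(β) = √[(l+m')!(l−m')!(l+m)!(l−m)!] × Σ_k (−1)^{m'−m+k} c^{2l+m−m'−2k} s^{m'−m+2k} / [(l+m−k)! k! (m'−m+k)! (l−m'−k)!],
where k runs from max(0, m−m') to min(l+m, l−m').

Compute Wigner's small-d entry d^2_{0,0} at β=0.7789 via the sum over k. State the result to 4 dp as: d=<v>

d=0.2597

d^2_{0,0}(β=0.7789) via Wigner's sum:
With c≡cos(β/2)=0.925118 and s≡sin(β/2)=0.379680, N=[2·2·2·2]^{1/2}=4.000000
k: max(0,(0)−(0))=0 … min(2+(0),2−(0))=2
  k=0: (−1)^0·4.0000/(4)·0.9251^4·0.3797^0 = +0.732468
  k=1: (−1)^1·4.0000/(1)·0.9251^2·0.3797^2 = -0.493502
  k=2: (−1)^2·4.0000/(4)·0.9251^0·0.3797^4 = +0.020781
d^2_{0,0}(0.7789) = +0.732468 -0.493502 +0.020781 = +0.259747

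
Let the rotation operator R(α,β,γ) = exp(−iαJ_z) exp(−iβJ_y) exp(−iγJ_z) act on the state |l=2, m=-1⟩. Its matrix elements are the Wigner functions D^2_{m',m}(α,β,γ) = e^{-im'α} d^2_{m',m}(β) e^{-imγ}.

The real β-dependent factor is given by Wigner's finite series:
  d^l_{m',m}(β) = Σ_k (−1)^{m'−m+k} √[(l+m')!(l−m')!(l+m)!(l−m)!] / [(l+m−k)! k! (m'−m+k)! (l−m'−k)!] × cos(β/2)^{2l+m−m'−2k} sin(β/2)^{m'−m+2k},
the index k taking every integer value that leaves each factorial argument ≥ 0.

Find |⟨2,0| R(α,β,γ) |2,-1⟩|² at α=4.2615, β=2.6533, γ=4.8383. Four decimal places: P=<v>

First d^2_{0,-1}(β=2.6533), then the phase factors e^{-i(0)α} and e^{-i(-1)γ}:
c=cos(2.6533/2)=0.241728, s=sin(2.6533/2)=0.970344; N=√[2·2·1·6]=4.898979
Admissible k: 0..1 (factorial args all ≥0)
  k=0: (−1)^1·4.8990/(2)·0.2417^3·0.9703^1 = -0.033572
  k=1: (−1)^2·4.8990/(2)·0.2417^1·0.9703^3 = +0.540978
d^2_{0,-1}(2.6533) = -0.033572 +0.540978 = +0.507406
|D^2_{0,-1}|² = |d^2_{0,-1}(β)|² = (+0.507406)² = 0.257461 (the z-rotation phases have unit modulus)

P=0.2575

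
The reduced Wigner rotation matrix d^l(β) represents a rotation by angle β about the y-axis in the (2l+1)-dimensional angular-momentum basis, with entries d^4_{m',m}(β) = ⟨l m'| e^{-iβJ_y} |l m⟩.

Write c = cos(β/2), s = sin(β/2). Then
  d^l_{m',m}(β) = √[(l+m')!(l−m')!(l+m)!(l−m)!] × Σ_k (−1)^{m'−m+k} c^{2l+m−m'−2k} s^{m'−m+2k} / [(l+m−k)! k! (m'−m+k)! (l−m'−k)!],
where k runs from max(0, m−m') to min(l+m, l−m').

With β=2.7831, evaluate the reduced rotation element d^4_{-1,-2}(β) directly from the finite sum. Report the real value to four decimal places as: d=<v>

d=-0.0703

d^4_{-1,-2}(β=2.7831) via Wigner's sum:
Half-angle: c=0.178288, s=0.983978. N=√(6·120·2·720)=1018.233765
k: max(0,(-2)−(-1))=0 … min(4+(-2),4−(-1))=2
  k=0: (−1)^1·1018.2338/(240)·0.1783^7·0.9840^1 = -0.000024
  k=1: (−1)^2·1018.2338/(48)·0.1783^5·0.9840^3 = +0.003641
  k=2: (−1)^3·1018.2338/(72)·0.1783^3·0.9840^5 = -0.073928
d^4_{-1,-2}(2.7831) = -0.000024 +0.003641 -0.073928 = -0.070311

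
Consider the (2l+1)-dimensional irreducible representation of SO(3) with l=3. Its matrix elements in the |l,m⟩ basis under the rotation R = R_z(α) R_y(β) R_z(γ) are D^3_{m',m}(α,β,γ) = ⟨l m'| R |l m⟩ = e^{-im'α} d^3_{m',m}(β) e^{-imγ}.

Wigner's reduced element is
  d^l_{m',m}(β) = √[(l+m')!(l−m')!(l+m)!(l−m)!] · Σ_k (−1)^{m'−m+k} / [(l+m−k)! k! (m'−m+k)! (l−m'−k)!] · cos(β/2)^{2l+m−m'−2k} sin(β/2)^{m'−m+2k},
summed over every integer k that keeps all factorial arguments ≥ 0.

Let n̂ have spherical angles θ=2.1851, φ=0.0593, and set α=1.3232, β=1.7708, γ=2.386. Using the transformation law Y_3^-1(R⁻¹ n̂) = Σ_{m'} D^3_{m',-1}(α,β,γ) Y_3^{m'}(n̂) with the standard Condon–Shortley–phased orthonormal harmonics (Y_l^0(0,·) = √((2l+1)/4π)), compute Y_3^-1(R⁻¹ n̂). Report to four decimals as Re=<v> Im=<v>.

Need the full column D^3_{m',-1} for m'=−3..3 at α=1.3232, β=1.7708, γ=2.386.
cos(β/2)=0.632980, sin(β/2)=0.774168
d^3_{-3,-1}: single k=2 term ⇒ +0.372628;  D = +0.371652+0.026960i
d^3_{-2,-1}: k∈[1..2] ⇒ +0.248762 -0.744228 = -0.495465;  D = -0.155862+0.470311i
d^3_{-1,-1}: k∈[0..2] ⇒ +0.064319 -0.769698 +0.863520 = +0.158141;  D = -0.133343-0.085019i
d^3_{0,-1}: k∈[0..2] ⇒ -0.272506 +1.222891 -0.609758 = +0.340627;  D = -0.247931+0.233575i
d^3_{1,-1}: k∈[0..2] ⇒ +0.577273 -1.151360 +0.215284 = -0.358803;  D = -0.174531-0.313493i
d^3_{2,-1}: k∈[0..1] ⇒ -0.744228 +0.556630 = -0.187598;  D = -0.181273+0.048300i
d^3_{3,-1}: single k=0 term ⇒ +0.557400;  D = -0.007137-0.557354i
Y_3^{m'}(θ=2.1851,φ=0.0593) and Σ D·Y over m':
  (+0.3717+0.0270i)·(+0.2241-0.0403i)  (-0.1559+0.4703i)·(-0.3906+0.0465i)  (-0.1333-0.0850i)·(+0.1743-0.0103i)  (-0.2479+0.2336i)·(+0.2880+0.0000i)  (-0.1745-0.3135i)·(-0.1743-0.0103i)  (-0.1813+0.0483i)·(-0.3906-0.0465i)  (-0.0071-0.5574i)·(-0.2241-0.0403i)
Y_3^-1(R⁻¹ n̂) = +0.107207+0.025135i

Re=0.1072 Im=0.0251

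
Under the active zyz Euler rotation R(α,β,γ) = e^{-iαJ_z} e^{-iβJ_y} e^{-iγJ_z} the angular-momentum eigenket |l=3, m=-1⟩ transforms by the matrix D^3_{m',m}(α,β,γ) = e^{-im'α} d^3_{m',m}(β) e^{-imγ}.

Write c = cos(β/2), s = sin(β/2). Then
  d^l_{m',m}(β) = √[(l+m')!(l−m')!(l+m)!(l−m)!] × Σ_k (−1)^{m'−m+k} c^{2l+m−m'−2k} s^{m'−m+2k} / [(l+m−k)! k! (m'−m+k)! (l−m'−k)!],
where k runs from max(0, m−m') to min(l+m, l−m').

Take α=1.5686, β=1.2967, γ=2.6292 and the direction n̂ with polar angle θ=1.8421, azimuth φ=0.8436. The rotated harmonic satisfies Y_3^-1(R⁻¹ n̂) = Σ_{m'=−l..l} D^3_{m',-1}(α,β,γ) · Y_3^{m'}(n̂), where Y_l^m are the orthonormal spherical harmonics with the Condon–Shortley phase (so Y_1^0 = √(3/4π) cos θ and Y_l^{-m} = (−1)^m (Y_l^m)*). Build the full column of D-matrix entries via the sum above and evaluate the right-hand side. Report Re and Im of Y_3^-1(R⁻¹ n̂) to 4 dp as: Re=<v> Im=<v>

Need the full column D^3_{m',-1} for m'=−3..3 at α=1.5686, β=1.2967, γ=2.6292.
cos(β/2)=0.797081, sin(β/2)=0.603872
d^3_{-3,-1}: single k=2 term ⇒ +0.570093;  D = +0.282764+0.495026i
d^3_{-2,-1}: k∈[1..2] ⇒ +0.614410 -0.705298 = -0.090888;  D = -0.079019+0.044907i
d^3_{-1,-1}: k∈[0..2] ⇒ +0.256458 -1.177580 +0.506916 = -0.414206;  D = +0.203863+0.360564i
d^3_{0,-1}: k∈[0..2] ⇒ -0.673052 +1.158923 -0.221727 = +0.264144;  D = -0.230221+0.129500i
d^3_{1,-1}: k∈[0..2] ⇒ +0.883185 -0.675888 +0.048492 = +0.255788;  D = +0.124914+0.223213i
d^3_{2,-1}: k∈[0..1] ⇒ -0.705298 +0.202408 = -0.502890;  D = -0.439385+0.244621i
d^3_{3,-1}: single k=0 term ⇒ +0.327213;  D = -0.158538-0.286241i
Y_3^{m'}(θ=1.8421,φ=0.8436) and Σ D·Y over m':
  (+0.2828+0.4950i)·(-0.3056-0.2140i)  (-0.0790+0.0449i)·(+0.0295+0.2525i)  (+0.2039+0.3606i)·(-0.1327+0.1491i)  (-0.2302+0.1295i)·(+0.2641+0.0000i)  (+0.1249+0.2232i)·(+0.1327+0.1491i)  (-0.4394+0.2446i)·(+0.0295-0.2525i)  (-0.1585-0.2862i)·(+0.3056-0.2140i)
Y_3^-1(R⁻¹ n̂) = -0.213386-0.100835i

Re=-0.2134 Im=-0.1008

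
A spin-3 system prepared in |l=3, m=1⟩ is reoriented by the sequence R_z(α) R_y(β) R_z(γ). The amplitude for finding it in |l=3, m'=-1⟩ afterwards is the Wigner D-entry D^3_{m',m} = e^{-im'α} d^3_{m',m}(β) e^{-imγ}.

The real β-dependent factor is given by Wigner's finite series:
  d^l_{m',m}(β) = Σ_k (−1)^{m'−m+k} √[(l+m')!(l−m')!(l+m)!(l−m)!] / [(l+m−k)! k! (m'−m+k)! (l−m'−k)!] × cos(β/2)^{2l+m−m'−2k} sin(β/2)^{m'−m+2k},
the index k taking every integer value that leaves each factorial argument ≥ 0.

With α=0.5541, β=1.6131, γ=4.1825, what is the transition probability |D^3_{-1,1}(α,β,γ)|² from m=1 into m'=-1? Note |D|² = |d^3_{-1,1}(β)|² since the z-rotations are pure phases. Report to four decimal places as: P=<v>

P=0.0331

First d^3_{-1,1}(β=1.6131), then the phase factors e^{-i(-1)α} and e^{-i(1)γ}:
With c≡cos(β/2)=0.691993 and s≡sin(β/2)=0.721904, N=[2·24·24·2]^{1/2}=48.000000
k∈{2,3,4} keeps every argument non-negative
  k=2: (−1)^0·48.0000/(8)·0.6920^4·0.7219^2 = +0.716997
  k=3: (−1)^1·48.0000/(6)·0.6920^2·0.7219^4 = -1.040427
  k=4: (−1)^2·48.0000/(48)·0.6920^0·0.7219^6 = +0.141539
d^3_{-1,1}(1.6131) = +0.716997 -1.040427 +0.141539 = -0.181891
|D^3_{-1,1}|² = |d^3_{-1,1}(β)|² = (-0.181891)² = 0.033084 (the z-rotation phases have unit modulus)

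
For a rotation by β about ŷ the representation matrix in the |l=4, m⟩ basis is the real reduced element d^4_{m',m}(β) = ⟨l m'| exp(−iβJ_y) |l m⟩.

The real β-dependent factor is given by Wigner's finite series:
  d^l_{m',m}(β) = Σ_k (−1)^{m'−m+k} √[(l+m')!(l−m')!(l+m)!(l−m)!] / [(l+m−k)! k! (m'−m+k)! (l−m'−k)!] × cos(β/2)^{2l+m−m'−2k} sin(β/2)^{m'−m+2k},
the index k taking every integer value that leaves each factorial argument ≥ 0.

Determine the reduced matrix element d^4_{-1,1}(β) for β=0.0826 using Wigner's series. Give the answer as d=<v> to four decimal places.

d^4_{-1,1}(β=0.0826) via Wigner's sum:
Half-angle: c=0.999147, s=0.041288. N=√(6·120·120·6)=720.000000
The bounds max(0,m−m')=2 and min(l+m,l−m')=5 give 4 terms
  k=2: (−1)^0·720.0000/(72)·0.9991^6·0.0413^2 = +0.016960
  k=3: (−1)^1·720.0000/(24)·0.9991^4·0.0413^4 = -0.000087
  k=4: (−1)^2·720.0000/(48)·0.9991^2·0.0413^6 = +0.000000
  k=5: (−1)^3·720.0000/(720)·0.9991^0·0.0413^8 = -0.000000
d^4_{-1,1}(0.0826) = +0.016960 -0.000087 +0.000000 -0.000000 = +0.016873

d=0.0169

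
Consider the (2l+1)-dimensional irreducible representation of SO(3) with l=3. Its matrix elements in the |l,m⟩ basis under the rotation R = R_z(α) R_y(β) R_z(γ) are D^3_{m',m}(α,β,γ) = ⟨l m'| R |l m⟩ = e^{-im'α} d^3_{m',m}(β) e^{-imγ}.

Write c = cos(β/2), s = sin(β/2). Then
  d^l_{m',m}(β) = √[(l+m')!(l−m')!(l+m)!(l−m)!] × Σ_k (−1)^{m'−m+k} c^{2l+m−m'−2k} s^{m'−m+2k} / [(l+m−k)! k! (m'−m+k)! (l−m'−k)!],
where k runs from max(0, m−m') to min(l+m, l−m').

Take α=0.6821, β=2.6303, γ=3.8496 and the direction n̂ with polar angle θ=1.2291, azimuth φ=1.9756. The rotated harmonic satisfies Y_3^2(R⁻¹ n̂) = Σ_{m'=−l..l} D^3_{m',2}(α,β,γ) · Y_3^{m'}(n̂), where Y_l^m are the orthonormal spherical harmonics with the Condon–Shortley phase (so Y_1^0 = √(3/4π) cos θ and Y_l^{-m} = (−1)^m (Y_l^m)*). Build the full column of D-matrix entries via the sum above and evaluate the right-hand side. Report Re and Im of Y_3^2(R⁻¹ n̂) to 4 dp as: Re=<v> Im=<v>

Need the full column D^3_{m',2} for m'=−3..3 at α=0.6821, β=2.6303, γ=3.8496.
cos(β/2)=0.252871, sin(β/2)=0.967500
d^3_{-3,2}: single k=5 term ⇒ +0.525085;  D = +0.424195+0.309472i
d^3_{-2,2}: k∈[4..5] ⇒ +0.280138 -0.820174 = -0.540036;  D = -0.539312+0.027969i
d^3_{-1,2}: k∈[3..4] ⇒ +0.092614 -0.677881 = -0.585267;  D = -0.434595+0.392001i
d^3_{0,2}: k∈[2..3] ⇒ +0.020963 -0.306875 = -0.285912;  D = -0.044077+0.282494i
d^3_{1,2}: k∈[1..2] ⇒ +0.003163 -0.092614 = -0.089451;  D = +0.045013+0.077300i
d^3_{2,2}: k∈[0..1] ⇒ +0.000261 -0.019137 = -0.018875;  D = +0.017656+0.006674i
d^3_{3,2}: single k=0 term ⇒ -0.002450;  D = +0.002325-0.000772i
Y_3^{m'}(θ=1.2291,φ=1.9756) and Σ D·Y over m':
  (+0.4242+0.3095i)·(+0.3270+0.1217i)  (-0.5393+0.0280i)·(-0.2097+0.2201i)  (-0.4346+0.3920i)·(+0.0526+0.1228i)  (-0.0441+0.2825i)·(-0.3049+0.0000i)  (+0.0450+0.0773i)·(-0.0526+0.1228i)  (+0.0177+0.0067i)·(-0.2097-0.2201i)  (+0.0023-0.0008i)·(-0.3270+0.1217i)
Y_3^2(R⁻¹ n̂) = +0.135690-0.093877i

Re=0.1357 Im=-0.0939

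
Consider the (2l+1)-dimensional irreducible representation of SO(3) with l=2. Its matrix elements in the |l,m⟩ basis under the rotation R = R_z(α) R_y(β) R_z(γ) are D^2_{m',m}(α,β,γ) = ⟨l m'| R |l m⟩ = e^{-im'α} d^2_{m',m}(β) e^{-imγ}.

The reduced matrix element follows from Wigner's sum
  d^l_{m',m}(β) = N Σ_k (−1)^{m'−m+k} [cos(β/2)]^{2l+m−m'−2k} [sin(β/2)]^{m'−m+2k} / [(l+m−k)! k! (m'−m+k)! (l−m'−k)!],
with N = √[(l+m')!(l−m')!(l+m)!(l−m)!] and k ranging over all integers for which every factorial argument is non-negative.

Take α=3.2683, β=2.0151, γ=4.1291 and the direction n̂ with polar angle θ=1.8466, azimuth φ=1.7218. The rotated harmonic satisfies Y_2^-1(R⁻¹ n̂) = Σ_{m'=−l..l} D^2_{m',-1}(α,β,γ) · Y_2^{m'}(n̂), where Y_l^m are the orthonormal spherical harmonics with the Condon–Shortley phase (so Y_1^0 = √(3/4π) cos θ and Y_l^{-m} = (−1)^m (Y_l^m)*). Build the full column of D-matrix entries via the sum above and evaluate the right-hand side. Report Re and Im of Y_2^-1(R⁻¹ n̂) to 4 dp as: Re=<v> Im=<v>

Re=0.0718 Im=-0.0776

Need the full column D^2_{m',-1} for m'=−2..2 at α=3.2683, β=2.0151, γ=4.1291.
cos(β/2)=0.533934, sin(β/2)=0.845526
d^2_{-2,-1}: single k=1 term ⇒ +0.257406;  D = -0.083380-0.243528i
d^2_{-1,-1}: k∈[0..1] ⇒ +0.081274 -0.611435 = -0.530161;  D = -0.233739-0.475854i
d^2_{0,-1}: k∈[0..1] ⇒ -0.315257 +0.790577 = +0.475320;  D = -0.261793-0.396729i
d^2_{1,-1}: k∈[0..1] ⇒ +0.611435 -0.511103 = +0.100332;  D = +0.065400+0.076088i
d^2_{2,-1}: single k=0 term ⇒ -0.645504;  D = +0.479247+0.432432i
Y_2^{m'}(θ=1.8466,φ=1.7218) and Σ D·Y over m':
  (-0.0834-0.2435i)·(-0.3414+0.1064i)  (-0.2337-0.4759i)·(+0.0305+0.2001i)  (-0.2618-0.3967i)·(-0.2452+0.0000i)  (+0.0654+0.0761i)·(-0.0305+0.2001i)  (+0.4792+0.4324i)·(-0.3414-0.1064i)
Y_2^-1(R⁻¹ n̂) = +0.071830-0.077557i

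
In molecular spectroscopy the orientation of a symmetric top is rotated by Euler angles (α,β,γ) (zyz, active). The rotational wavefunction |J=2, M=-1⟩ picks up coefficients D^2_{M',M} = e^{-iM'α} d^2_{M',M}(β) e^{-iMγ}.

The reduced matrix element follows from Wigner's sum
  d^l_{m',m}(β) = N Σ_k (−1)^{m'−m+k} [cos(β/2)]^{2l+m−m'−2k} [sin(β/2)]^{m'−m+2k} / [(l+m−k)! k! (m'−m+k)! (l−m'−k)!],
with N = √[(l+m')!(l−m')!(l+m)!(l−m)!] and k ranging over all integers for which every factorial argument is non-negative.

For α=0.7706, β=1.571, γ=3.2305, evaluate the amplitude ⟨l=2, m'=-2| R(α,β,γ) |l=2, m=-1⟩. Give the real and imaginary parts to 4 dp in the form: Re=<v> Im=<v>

Re=0.0296 Im=-0.4990

D^2_{-2,-1}(0.7706,1.571,3.2305) = e^{-i·-2·0.7706}·d^2_{-2,-1}(1.571)·e^{-i·-1·3.2305}. Compute d first:
With c≡cos(β/2)=0.707035 and s≡sin(β/2)=0.707179, N=[1·24·1·6]^{1/2}=12.000000
Admissible k: 1..1 (factorial args all ≥0)
  k=1: (−1)^0·12.0000/(6)·0.7070^3·0.7072^1 = +0.499898
d^2_{-2,-1}(1.571) = +0.499898
Attach z-rotation phases: D = e^{-i(-2)(0.7706)}·(+0.499898)·e^{-i(-1)(3.2305)} = +0.029632-0.499019i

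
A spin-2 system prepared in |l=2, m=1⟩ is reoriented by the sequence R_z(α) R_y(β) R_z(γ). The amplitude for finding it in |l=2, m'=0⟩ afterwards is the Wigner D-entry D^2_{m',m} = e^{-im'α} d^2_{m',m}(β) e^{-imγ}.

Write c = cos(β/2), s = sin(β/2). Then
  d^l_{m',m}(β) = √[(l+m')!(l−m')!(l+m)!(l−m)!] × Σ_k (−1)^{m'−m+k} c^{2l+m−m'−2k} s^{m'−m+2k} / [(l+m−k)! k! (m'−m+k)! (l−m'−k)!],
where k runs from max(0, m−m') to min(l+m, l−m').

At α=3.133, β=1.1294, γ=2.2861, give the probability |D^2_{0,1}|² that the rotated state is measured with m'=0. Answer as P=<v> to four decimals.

First d^2_{0,1}(β=1.1294), then the phase factors e^{-i(0)α} and e^{-i(1)γ}:
Half-angle: c=0.844749, s=0.535162. N=√(2·2·6·1)=4.898979
The bounds max(0,m−m')=1 and min(l+m,l−m')=2 give 2 terms
  k=1: (−1)^0·4.8990/(2)·0.8447^3·0.5352^1 = +0.790214
  k=2: (−1)^1·4.8990/(2)·0.8447^1·0.5352^3 = -0.317147
d^2_{0,1}(1.1294) = +0.790214 -0.317147 = +0.473067
|D^2_{0,1}|² = |d^2_{0,1}(β)|² = (+0.473067)² = 0.223792 (the z-rotation phases have unit modulus)

P=0.2238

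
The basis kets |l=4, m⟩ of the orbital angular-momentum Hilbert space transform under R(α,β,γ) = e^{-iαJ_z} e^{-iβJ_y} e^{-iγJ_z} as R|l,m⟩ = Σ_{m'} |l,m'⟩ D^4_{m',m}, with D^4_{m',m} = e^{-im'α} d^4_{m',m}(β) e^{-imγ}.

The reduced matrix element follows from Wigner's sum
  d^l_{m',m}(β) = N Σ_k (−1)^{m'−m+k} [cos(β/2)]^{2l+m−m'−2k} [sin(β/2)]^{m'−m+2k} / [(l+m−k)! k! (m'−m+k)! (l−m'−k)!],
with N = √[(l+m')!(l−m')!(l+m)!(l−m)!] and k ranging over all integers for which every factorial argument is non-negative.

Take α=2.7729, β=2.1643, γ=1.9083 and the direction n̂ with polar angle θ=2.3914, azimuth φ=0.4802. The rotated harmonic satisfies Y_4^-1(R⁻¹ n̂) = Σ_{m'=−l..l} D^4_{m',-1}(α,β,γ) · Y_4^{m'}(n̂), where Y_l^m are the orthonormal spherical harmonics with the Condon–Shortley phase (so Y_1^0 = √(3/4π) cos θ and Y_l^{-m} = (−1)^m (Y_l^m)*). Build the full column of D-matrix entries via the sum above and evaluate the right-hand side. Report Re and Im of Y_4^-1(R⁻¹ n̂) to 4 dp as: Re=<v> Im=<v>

Need the full column D^4_{m',-1} for m'=−4..4 at α=2.7729, β=2.1643, γ=1.9083.
cos(β/2)=0.469431, sin(β/2)=0.882969
d^4_{-4,-1}: single k=3 term ⇒ +0.117433;  D = +0.106569+0.049331i
d^4_{-3,-1}: k∈[2..3] ⇒ +0.066220 -0.390471 = -0.324250;  D = +0.225390+0.233104i
d^4_{-2,-1}: k∈[1..3] ⇒ +0.018818 -0.332891 +0.785160 = +0.471087;  D = +0.183399+0.433922i
d^4_{-1,-1}: k∈[0..3] ⇒ +0.002358 -0.125145 +0.885504 -1.044280 = -0.281562;  D = +0.008780+0.281425i
d^4_{0,-1}: k∈[0..3] ⇒ -0.019836 +0.421077 -1.489736 +0.878427 = -0.210068;  D = +0.069561-0.198217i
d^4_{1,-1}: k∈[0..3] ⇒ +0.083430 -0.885504 +1.566419 -0.369457 = +0.394888;  D = +0.256260-0.300445i
d^4_{2,-1}: k∈[0..2] ⇒ -0.221927 +1.177740 -0.833349 = +0.122464;  D = -0.107712+0.058272i
d^4_{3,-1}: k∈[0..1] ⇒ +0.390471 -0.828871 = -0.438401;  D = -0.434858+0.055621i
d^4_{4,-1}: single k=0 term ⇒ -0.415468;  D = +0.403413+0.099354i
Y_4^{m'}(θ=2.3914,φ=0.4802) and Σ D·Y over m':
  (+0.1066+0.0493i)·(-0.0328-0.0898i)  (+0.2254+0.2331i)·(-0.0377+0.2877i)  (+0.1834+0.4339i)·(+0.2448-0.3499i)  (+0.0088+0.2814i)·(-0.1562+0.0813i)  (+0.0696-0.1982i)·(-0.3206+0.0000i)  (+0.2563-0.3004i)·(+0.1562+0.0813i)  (-0.1077+0.0583i)·(+0.2448+0.3499i)  (-0.4349+0.0556i)·(+0.0377+0.2877i)  (+0.4034+0.0994i)·(-0.0328+0.0898i)
Y_4^-1(R⁻¹ n̂) = +0.038702-0.032317i

Re=0.0387 Im=-0.0323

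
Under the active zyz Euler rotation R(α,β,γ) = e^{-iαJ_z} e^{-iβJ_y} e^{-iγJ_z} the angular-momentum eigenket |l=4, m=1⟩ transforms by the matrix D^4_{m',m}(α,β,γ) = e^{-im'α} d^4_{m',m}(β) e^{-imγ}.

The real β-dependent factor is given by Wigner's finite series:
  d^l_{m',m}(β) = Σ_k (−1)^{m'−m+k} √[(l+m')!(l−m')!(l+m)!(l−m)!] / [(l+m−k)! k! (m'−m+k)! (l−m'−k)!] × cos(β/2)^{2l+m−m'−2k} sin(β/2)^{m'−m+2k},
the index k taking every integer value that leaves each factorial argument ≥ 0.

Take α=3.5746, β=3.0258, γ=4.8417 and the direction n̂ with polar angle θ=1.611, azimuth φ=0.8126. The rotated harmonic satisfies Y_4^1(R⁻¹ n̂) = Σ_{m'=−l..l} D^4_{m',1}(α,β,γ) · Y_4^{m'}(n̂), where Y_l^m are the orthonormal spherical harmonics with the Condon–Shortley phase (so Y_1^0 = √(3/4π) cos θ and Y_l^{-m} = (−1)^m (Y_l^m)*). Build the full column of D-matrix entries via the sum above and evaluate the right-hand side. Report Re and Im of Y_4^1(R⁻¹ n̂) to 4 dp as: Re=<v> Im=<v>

Re=-0.0460 Im=-0.0823

Need the full column D^4_{m',1} for m'=−4..4 at α=3.5746, β=3.0258, γ=4.8417.
cos(β/2)=0.057864, sin(β/2)=0.998324
d^4_{-4,1}: single k=5 term ⇒ +0.001438;  D = -0.001437-0.000046i
d^4_{-3,1}: k∈[4..5] ⇒ +0.000147 -0.026310 = -0.026162;  D = -0.024086+0.010214i
d^4_{-2,1}: k∈[3..5] ⇒ +0.000009 -0.004076 +0.242631 = +0.238565;  D = -0.160280+0.176702i
d^4_{-1,1}: k∈[2..5] ⇒ +0.000000 -0.000334 +0.049721 -0.986674 = -0.937287;  D = -0.280295+0.894395i
d^4_{0,1}: k∈[1..4] ⇒ +0.000000 -0.000017 +0.005155 -0.255756 = -0.250618;  D = -0.032317-0.248525i
d^4_{1,1}: k∈[0..3] ⇒ +0.000000 -0.000001 +0.000334 -0.033147 = -0.032814;  D = +0.017495+0.027761i
d^4_{2,1}: k∈[0..2] ⇒ -0.000000 +0.000014 -0.002717 = -0.002703;  D = -0.002268-0.001471i
d^4_{3,1}: k∈[0..1] ⇒ +0.000000 -0.000147 = -0.000147;  D = +0.000146+0.000021i
d^4_{4,1}: single k=0 term ⇒ -0.000005;  D = -0.000005+0.000001i
Y_4^{m'}(θ=1.611,φ=0.8126) and Σ D·Y over m':
  (-0.0014-0.0000i)·(-0.4385+0.0479i)  (-0.0241+0.0102i)·(+0.0383+0.0325i)  (-0.1603+0.1767i)·(+0.0180+0.3297i)  (-0.2803+0.8944i)·(+0.0390-0.0412i)  (-0.0323-0.2485i)·(+0.3122+0.0000i)  (+0.0175+0.0278i)·(-0.0390-0.0412i)  (-0.0023-0.0015i)·(+0.0180-0.3297i)  (+0.0001+0.0000i)·(-0.0383+0.0325i)  (-0.0000+0.0000i)·(-0.4385-0.0479i)
Y_4^1(R⁻¹ n̂) = -0.045989-0.082316i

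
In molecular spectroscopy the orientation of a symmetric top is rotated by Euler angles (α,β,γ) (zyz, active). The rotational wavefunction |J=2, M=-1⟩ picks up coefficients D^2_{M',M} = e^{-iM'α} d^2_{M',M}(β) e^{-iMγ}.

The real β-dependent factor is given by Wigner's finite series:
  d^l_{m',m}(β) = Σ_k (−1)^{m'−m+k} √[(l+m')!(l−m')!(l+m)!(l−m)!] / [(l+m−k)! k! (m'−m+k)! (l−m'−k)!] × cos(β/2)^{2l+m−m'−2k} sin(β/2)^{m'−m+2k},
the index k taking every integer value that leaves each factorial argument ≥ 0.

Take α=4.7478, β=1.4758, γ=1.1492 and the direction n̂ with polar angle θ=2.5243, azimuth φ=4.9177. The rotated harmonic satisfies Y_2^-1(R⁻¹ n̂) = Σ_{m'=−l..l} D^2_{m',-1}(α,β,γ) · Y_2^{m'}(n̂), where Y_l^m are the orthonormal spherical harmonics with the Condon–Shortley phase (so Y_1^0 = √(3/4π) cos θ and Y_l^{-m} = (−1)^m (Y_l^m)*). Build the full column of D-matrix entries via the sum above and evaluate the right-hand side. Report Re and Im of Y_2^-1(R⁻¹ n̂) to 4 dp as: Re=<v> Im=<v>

Need the full column D^2_{m',-1} for m'=−2..2 at α=4.7478, β=1.4758, γ=1.1492.
cos(β/2)=0.739883, sin(β/2)=0.672736
d^2_{-2,-1}: single k=1 term ⇒ +0.544959;  D = -0.187261-0.511774i
d^2_{-1,-1}: k∈[0..1] ⇒ +0.299676 -0.743252 = -0.443576;  D = -0.410908+0.167076i
d^2_{0,-1}: k∈[0..1] ⇒ -0.667435 +0.551788 = -0.115648;  D = -0.047325-0.105521i
d^2_{1,-1}: k∈[0..1] ⇒ +0.743252 -0.204823 = +0.538430;  D = -0.483174+0.237590i
d^2_{2,-1}: single k=0 term ⇒ -0.450533;  D = +0.212993+0.397006i
Y_2^{m'}(θ=2.5243,φ=4.9177) and Σ D·Y over m':
  (-0.1873-0.5118i)·(-0.1187+0.0517i)  (-0.4109+0.1671i)·(-0.0743-0.3570i)  (-0.0473-0.1055i)·(+0.3138+0.0000i)  (-0.4832+0.2376i)·(+0.0743-0.3570i)  (+0.2130+0.3970i)·(-0.1187-0.0517i)
Y_2^-1(R⁻¹ n̂) = +0.168135+0.284251i

Re=0.1681 Im=0.2843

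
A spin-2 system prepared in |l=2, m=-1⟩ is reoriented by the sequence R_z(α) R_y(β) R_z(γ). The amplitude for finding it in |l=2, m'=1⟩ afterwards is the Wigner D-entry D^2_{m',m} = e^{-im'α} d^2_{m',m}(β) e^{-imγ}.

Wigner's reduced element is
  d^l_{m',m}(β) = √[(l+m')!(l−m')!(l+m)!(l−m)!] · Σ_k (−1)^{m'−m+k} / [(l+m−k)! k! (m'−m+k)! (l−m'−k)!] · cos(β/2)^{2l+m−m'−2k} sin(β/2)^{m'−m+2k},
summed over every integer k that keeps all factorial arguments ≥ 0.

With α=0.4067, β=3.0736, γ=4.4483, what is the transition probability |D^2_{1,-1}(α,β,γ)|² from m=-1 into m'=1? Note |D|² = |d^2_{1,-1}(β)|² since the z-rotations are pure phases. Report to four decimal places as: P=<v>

P=0.9885

Split into d^2_{1,-1}(β=3.0736) × two z-phases.
With c≡cos(β/2)=0.033990 and s≡sin(β/2)=0.999422, N=[6·1·1·6]^{1/2}=6.000000
k: max(0,(-1)−(1))=0 … min(2+(-1),2−(1))=1
  k=0: (−1)^2·6.0000/(2)·0.0340^2·0.9994^2 = +0.003462
  k=1: (−1)^3·6.0000/(6)·0.0340^0·0.9994^4 = -0.997691
d^2_{1,-1}(3.0736) = +0.003462 -0.997691 = -0.994229
|D^2_{1,-1}|² = |d^2_{1,-1}(β)|² = (-0.994229)² = 0.988491 (the z-rotation phases have unit modulus)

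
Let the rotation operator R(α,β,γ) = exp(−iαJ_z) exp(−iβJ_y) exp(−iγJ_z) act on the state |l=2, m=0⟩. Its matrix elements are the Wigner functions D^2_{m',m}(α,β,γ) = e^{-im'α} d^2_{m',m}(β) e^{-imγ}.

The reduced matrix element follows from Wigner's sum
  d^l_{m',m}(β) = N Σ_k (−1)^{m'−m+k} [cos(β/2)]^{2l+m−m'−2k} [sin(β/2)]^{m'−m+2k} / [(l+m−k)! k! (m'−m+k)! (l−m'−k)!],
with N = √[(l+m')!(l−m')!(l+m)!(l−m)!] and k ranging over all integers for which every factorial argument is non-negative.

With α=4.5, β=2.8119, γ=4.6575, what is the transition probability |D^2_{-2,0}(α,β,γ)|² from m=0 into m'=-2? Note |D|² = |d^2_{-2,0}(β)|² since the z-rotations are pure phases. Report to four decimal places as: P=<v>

D^2_{-2,0}(4.5,2.8119,4.6575) = e^{-i·-2·4.5}·d^2_{-2,0}(2.8119)·e^{-i·0·4.6575}. Compute d first:
Half-angle: c=0.164101, s=0.986444. N=√(1·24·2·2)=9.797959
Admissible k: 2..2 (factorial args all ≥0)
  k=2: (−1)^0·9.7980/(4)·0.1641^2·0.9864^2 = +0.064186
d^2_{-2,0}(2.8119) = +0.064186
|D^2_{-2,0}|² = |d^2_{-2,0}(β)|² = (+0.064186)² = 0.004120 (the z-rotation phases have unit modulus)

P=0.0041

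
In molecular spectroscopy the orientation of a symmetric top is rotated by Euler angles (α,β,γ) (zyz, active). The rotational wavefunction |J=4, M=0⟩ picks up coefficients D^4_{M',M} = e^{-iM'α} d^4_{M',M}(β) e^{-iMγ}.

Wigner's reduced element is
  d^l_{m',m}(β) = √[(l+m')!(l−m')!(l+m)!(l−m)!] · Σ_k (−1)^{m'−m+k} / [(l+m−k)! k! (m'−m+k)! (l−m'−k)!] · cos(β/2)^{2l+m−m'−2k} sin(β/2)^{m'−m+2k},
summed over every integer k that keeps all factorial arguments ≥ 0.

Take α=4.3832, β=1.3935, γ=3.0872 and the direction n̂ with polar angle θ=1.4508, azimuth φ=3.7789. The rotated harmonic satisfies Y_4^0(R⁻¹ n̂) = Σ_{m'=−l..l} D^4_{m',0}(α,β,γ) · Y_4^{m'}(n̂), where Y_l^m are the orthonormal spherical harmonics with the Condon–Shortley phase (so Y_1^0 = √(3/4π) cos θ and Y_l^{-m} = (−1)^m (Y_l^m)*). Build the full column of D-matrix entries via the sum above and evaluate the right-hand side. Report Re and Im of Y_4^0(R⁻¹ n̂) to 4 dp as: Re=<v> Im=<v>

Re=-0.1266 Im=0.0000

Need the full column D^4_{m',0} for m'=−4..4 at α=4.3832, β=1.3935, γ=3.0872.
cos(β/2)=0.766932, sin(β/2)=0.641729
d^4_{-4,0}: single k=4 term ⇒ +0.490887;  D = +0.123368-0.475132i
d^4_{-3,0}: k∈[3..4] ⇒ +0.829663 -0.580886 = +0.248777;  D = +0.207651+0.137007i
d^4_{-2,0}: k∈[2..4] ⇒ +0.794995 -1.484303 +0.389711 = -0.299596;  D = +0.236976-0.183303i
d^4_{-1,0}: k∈[1..4] ⇒ +0.447882 -1.881500 +1.317326 -0.153720 = -0.270012;  D = +0.087288+0.255513i
d^4_{0,0}: k∈[0..4] ⇒ +0.119689 -1.340798 +2.112200 -0.657267 +0.028761 = +0.262586;  D = +0.262586+0.000000i
d^4_{1,0}: k∈[0..3] ⇒ -0.447882 +1.881500 -1.317326 +0.153720 = +0.270012;  D = -0.087288+0.255513i
d^4_{2,0}: k∈[0..2] ⇒ +0.794995 -1.484303 +0.389711 = -0.299596;  D = +0.236976+0.183303i
d^4_{3,0}: k∈[0..1] ⇒ -0.829663 +0.580886 = -0.248777;  D = -0.207651+0.137007i
d^4_{4,0}: single k=0 term ⇒ +0.490887;  D = +0.123368+0.475132i
Y_4^{m'}(θ=1.4508,φ=3.7789) and Σ D·Y over m':
  (+0.1234-0.4751i)·(-0.3567-0.2400i)  (+0.2077+0.1370i)·(+0.0491+0.1382i)  (+0.2370-0.1833i)·(-0.0866+0.2837i)  (+0.0873+0.2555i)·(+0.1310-0.0970i)  (+0.2626+0.0000i)·(+0.2726+0.0000i)  (-0.0873+0.2555i)·(-0.1310-0.0970i)  (+0.2370+0.1833i)·(-0.0866-0.2837i)  (-0.2077+0.1370i)·(-0.0491+0.1382i)  (+0.1234+0.4751i)·(-0.3567+0.2400i)
Y_4^0(R⁻¹ n̂) = -0.126580+0.000000i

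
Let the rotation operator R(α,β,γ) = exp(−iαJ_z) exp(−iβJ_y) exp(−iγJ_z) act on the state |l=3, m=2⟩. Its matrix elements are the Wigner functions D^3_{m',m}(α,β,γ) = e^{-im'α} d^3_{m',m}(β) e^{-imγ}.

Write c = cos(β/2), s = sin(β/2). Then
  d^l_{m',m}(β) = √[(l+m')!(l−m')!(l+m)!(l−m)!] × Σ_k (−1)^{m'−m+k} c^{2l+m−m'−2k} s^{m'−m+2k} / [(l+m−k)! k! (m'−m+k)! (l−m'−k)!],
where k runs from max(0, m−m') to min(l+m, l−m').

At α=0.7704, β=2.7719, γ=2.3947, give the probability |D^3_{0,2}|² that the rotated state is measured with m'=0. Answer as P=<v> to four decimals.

P=0.0278

First d^3_{0,2}(β=2.7719), then the phase factors e^{-i(0)α} and e^{-i(2)γ}:
c=cos(2.7719/2)=0.183795, s=sin(2.7719/2)=0.982965; N=√[6·6·120·1]=65.726707
k: max(0,(2)−(0))=2 … min(3+(2),3−(0))=3
  k=2: (−1)^0·65.7267/(12)·0.1838^4·0.9830^2 = +0.006039
  k=3: (−1)^1·65.7267/(12)·0.1838^2·0.9830^4 = -0.172736
d^3_{0,2}(2.7719) = +0.006039 -0.172736 = -0.166696
|D^3_{0,2}|² = |d^3_{0,2}(β)|² = (-0.166696)² = 0.027788 (the z-rotation phases have unit modulus)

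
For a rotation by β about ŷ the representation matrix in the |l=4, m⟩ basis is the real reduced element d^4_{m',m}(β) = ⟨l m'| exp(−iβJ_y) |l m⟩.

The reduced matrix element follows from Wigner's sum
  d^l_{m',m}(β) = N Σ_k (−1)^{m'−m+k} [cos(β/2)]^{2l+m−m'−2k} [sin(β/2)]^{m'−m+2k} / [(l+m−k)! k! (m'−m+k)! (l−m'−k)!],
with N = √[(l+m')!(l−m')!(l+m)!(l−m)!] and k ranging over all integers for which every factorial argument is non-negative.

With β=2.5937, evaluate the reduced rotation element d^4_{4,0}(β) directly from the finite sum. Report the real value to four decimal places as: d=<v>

d^4_{4,0}(β=2.5937) via Wigner's sum:
Half-angle: c=0.270533, s=0.962711. N=√(40320·1·24·24)=4819.161753
k∈{0} keeps every argument non-negative
  k=0: (−1)^4·4819.1618/(576)·0.2705^4·0.9627^4 = +0.038496
d^4_{4,0}(2.5937) = +0.038496

d=0.0385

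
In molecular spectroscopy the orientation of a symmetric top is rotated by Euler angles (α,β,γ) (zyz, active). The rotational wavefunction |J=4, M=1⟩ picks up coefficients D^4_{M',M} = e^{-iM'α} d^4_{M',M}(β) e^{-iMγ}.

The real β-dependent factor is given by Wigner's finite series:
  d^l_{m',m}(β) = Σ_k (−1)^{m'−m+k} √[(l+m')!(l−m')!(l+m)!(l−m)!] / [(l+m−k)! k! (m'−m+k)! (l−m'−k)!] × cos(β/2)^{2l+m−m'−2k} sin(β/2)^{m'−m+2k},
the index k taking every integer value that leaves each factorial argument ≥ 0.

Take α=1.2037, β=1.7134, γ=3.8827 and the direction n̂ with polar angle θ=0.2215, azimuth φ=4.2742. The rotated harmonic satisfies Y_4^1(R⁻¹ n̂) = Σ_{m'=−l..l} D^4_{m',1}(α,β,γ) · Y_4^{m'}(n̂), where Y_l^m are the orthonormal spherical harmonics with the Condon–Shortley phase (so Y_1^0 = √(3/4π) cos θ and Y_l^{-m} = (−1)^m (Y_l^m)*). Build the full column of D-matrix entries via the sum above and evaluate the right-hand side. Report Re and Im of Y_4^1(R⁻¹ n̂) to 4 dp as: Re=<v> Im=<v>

Need the full column D^4_{m',1} for m'=−4..4 at α=1.2037, β=1.7134, γ=3.8827.
cos(β/2)=0.654935, sin(β/2)=0.755685
d^4_{-4,1}: single k=5 term ⇒ +0.518076;  D = +0.308851+0.415949i
d^4_{-3,1}: k∈[4..5] ⇒ +0.793735 -0.634034 = +0.159701;  D = +0.153847-0.042843i
d^4_{-2,1}: k∈[3..5] ⇒ +0.735408 -1.468607 +0.391040 = -0.342159;  D = -0.032625+0.340600i
d^4_{-1,1}: k∈[2..5] ⇒ +0.450682 -1.800021 +1.198212 -0.106348 = -0.257475;  D = +0.230414+0.114903i
d^4_{0,1}: k∈[1..4] ⇒ +0.174680 -1.395339 +1.857657 -0.412193 = +0.224806;  D = -0.165844+0.151767i
d^4_{1,1}: k∈[0..3] ⇒ +0.033852 -0.676023 +1.800021 -0.798808 = +0.359042;  D = +0.131177+0.334221i
d^4_{2,1}: k∈[0..2] ⇒ -0.165716 +1.103112 -0.979071 = -0.041675;  D = -0.041674+0.000288i
d^4_{3,1}: k∈[0..1] ⇒ +0.357718 -0.793735 = -0.436017;  D = -0.153672+0.408039i
d^4_{4,1}: single k=0 term ⇒ -0.389141;  D = +0.290684+0.258716i
Y_4^{m'}(θ=0.2215,φ=4.2742) and Σ D·Y over m':
  (+0.3089+0.4159i)·(-0.0002+0.0010i)  (+0.1538-0.0428i)·(+0.0125-0.0033i)  (-0.0326+0.3406i)·(-0.0585-0.0702i)  (+0.2304+0.1149i)·(-0.1576+0.3362i)  (-0.1658+0.1518i)·(+0.6507+0.0000i)  (+0.1312+0.3342i)·(+0.1576+0.3362i)  (-0.0417+0.0003i)·(-0.0585+0.0702i)  (-0.1537+0.4080i)·(-0.0125-0.0033i)  (+0.2907+0.2587i)·(-0.0002-0.0010i)
Y_4^1(R⁻¹ n̂) = -0.241528+0.228553i

Re=-0.2415 Im=0.2286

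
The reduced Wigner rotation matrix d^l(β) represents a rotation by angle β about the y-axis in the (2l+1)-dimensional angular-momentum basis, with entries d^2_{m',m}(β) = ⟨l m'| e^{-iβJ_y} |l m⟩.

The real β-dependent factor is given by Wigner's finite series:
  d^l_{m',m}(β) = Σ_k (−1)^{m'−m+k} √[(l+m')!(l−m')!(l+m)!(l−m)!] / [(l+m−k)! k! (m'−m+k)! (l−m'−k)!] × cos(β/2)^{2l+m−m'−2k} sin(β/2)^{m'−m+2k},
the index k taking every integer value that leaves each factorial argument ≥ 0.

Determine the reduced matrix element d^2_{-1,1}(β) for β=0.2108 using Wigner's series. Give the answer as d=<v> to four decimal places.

d=0.0327

d^2_{-1,1}(β=0.2108) via Wigner's sum:
Half-angle: c=0.994451, s=0.105205. N=√(1·6·6·1)=6.000000
The bounds max(0,m−m')=2 and min(l+m,l−m')=3 give 2 terms
  k=2: (−1)^0·6.0000/(2)·0.9945^2·0.1052^2 = +0.032837
  k=3: (−1)^1·6.0000/(6)·0.9945^0·0.1052^4 = -0.000123
d^2_{-1,1}(0.2108) = +0.032837 -0.000123 = +0.032714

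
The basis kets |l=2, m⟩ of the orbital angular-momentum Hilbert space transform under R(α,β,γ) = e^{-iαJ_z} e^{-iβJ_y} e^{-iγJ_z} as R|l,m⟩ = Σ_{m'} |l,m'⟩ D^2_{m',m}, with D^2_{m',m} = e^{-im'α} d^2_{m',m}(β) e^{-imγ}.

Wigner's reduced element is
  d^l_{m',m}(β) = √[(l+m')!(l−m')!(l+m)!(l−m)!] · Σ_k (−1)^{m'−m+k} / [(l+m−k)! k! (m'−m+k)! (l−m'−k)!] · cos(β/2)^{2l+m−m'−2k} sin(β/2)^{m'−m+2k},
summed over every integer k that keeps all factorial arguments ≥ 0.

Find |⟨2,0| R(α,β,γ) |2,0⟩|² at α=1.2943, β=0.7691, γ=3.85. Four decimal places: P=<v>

Split into d^2_{0,0}(β=0.7691) × two z-phases.
c=cos(0.7691/2)=0.926967, s=sin(0.7691/2)=0.375142; N=√[2·2·2·2]=4.000000
k∈{0,1,2} keeps every argument non-negative
  k=0: (−1)^0·4.0000/(4)·0.9270^4·0.3751^0 = +0.738342
  k=1: (−1)^1·4.0000/(1)·0.9270^2·0.3751^2 = -0.483705
  k=2: (−1)^2·4.0000/(4)·0.9270^0·0.3751^4 = +0.019805
d^2_{0,0}(0.7691) = +0.738342 -0.483705 +0.019805 = +0.274443
|D^2_{0,0}|² = |d^2_{0,0}(β)|² = (+0.274443)² = 0.075319 (the z-rotation phases have unit modulus)

P=0.0753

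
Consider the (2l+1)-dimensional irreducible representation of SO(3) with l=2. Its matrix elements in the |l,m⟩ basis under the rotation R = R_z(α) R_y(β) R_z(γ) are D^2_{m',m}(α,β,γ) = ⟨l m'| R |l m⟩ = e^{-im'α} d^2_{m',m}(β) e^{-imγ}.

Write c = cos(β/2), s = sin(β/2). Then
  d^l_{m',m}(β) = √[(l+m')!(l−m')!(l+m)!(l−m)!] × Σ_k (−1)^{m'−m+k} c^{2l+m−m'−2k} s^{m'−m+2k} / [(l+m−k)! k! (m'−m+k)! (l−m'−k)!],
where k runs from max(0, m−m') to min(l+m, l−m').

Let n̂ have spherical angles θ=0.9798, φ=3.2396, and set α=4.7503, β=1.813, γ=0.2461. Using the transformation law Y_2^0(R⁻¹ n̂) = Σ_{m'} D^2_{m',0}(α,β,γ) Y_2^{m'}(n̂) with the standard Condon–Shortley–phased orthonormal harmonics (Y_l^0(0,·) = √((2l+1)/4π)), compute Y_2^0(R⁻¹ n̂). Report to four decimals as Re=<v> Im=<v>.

Need the full column D^2_{m',0} for m'=−2..2 at α=4.7503, β=1.813, γ=0.2461.
cos(β/2)=0.616505, sin(β/2)=0.787351
d^2_{-2,0}: single k=2 term ⇒ +0.577146;  D = -0.575488-0.043718i
d^2_{-1,0}: k∈[1..2] ⇒ +0.451912 -0.737084 = -0.285172;  D = -0.010809+0.284967i
d^2_{0,0}: k∈[0..2] ⇒ +0.144460 -0.942476 +0.384302 = -0.413713;  D = -0.413713+0.000000i
d^2_{1,0}: k∈[0..1] ⇒ -0.451912 +0.737084 = +0.285172;  D = +0.010809+0.284967i
d^2_{2,0}: single k=0 term ⇒ +0.577146;  D = -0.575488+0.043718i
Y_2^{m'}(θ=0.9798,φ=3.2396) and Σ D·Y over m':
  (-0.5755-0.0437i)·(+0.2613-0.0519i)  (-0.0108+0.2850i)·(-0.3557+0.0350i)  (-0.4137+0.0000i)·(-0.0216+0.0000i)  (+0.0108+0.2850i)·(+0.3557+0.0350i)  (-0.5755+0.0437i)·(+0.2613+0.0519i)
Y_2^0(R⁻¹ n̂) = -0.308520+0.000000i

Re=-0.3085 Im=0.0000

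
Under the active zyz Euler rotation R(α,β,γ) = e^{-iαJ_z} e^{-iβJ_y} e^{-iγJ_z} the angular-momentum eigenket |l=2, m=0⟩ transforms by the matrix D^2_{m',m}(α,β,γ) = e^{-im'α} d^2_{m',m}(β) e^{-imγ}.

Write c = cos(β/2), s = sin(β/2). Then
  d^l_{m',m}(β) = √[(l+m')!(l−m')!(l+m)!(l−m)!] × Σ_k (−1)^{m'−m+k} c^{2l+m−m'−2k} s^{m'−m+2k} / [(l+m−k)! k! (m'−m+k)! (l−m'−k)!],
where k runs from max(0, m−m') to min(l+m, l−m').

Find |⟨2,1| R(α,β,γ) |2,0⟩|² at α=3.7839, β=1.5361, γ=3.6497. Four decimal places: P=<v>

P=0.0018

First d^2_{1,0}(β=1.5361), then the phase factors e^{-i(1)α} and e^{-i(0)γ}:
With c≡cos(β/2)=0.719267 and s≡sin(β/2)=0.694734, N=[6·1·2·2]^{1/2}=4.898979
The bounds max(0,m−m')=0 and min(l+m,l−m')=1 give 2 terms
  k=0: (−1)^1·4.8990/(2)·0.7193^3·0.6947^1 = -0.633234
  k=1: (−1)^2·4.8990/(2)·0.7193^1·0.6947^3 = +0.590774
d^2_{1,0}(1.5361) = -0.633234 +0.590774 = -0.042460
|D^2_{1,0}|² = |d^2_{1,0}(β)|² = (-0.042460)² = 0.001803 (the z-rotation phases have unit modulus)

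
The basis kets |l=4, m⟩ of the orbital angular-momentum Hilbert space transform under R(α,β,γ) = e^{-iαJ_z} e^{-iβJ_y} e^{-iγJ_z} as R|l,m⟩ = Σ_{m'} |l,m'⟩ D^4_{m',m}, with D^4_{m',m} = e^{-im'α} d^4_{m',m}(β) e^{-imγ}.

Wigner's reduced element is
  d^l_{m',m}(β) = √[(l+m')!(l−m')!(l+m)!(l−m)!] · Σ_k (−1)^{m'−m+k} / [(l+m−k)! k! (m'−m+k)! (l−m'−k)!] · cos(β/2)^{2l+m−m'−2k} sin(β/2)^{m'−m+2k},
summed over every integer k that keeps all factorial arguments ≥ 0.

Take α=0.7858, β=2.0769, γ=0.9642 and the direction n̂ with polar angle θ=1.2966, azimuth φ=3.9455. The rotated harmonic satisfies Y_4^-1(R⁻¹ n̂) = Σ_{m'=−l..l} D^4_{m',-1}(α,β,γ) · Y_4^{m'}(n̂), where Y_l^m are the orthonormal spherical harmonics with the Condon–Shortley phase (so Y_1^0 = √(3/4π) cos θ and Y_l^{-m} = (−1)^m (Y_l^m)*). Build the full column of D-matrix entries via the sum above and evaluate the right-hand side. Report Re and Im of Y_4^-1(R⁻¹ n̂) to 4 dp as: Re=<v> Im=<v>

Need the full column D^4_{m',-1} for m'=−4..4 at α=0.7858, β=2.0769, γ=0.9642.
cos(β/2)=0.507556, sin(β/2)=0.861619
d^4_{-4,-1}: single k=3 term ⇒ +0.161235;  D = -0.091703-0.132618i
d^4_{-3,-1}: k∈[2..3] ⇒ +0.100741 -0.483856 = -0.383115;  D = +0.376925+0.068592i
d^4_{-2,-1}: k∈[1..3] ⇒ +0.031721 -0.457060 +0.878098 = +0.452759;  D = -0.372191+0.257807i
d^4_{-1,-1}: k∈[0..3] ⇒ +0.004404 -0.190383 +1.097283 -1.054044 = -0.142740;  D = +0.025443-0.140454i
d^4_{0,-1}: k∈[0..3] ⇒ -0.033436 +0.578140 -1.666074 +0.800211 = -0.321160;  D = -0.183085-0.263863i
d^4_{1,-1}: k∈[0..3] ⇒ +0.126922 -1.097283 +1.581066 -0.303753 = +0.306952;  D = +0.302081+0.054470i
d^4_{2,-1}: k∈[0..2] ⇒ -0.304706 +1.317147 -0.759147 = +0.253294;  D = +0.207988-0.144564i
d^4_{3,-1}: k∈[0..1] ⇒ +0.483856 -0.836622 = -0.352765;  D = -0.062321+0.347217i
d^4_{4,-1}: single k=0 term ⇒ -0.464646;  D = +0.265496+0.381324i
Y_4^{m'}(θ=1.2966,φ=3.9455) and Σ D·Y over m':
  (-0.0917-0.1326i)·(-0.3790+0.0281i)  (+0.3769+0.0686i)·(+0.2253+0.2016i)  (-0.3722+0.2578i)·(+0.0056+0.1508i)  (+0.0254-0.1405i)·(+0.2128-0.2208i)  (-0.1831-0.2639i)·(+0.1046+0.0000i)  (+0.3021+0.0545i)·(-0.2128-0.2208i)  (+0.2080-0.1446i)·(+0.0056-0.1508i)  (-0.0623+0.3472i)·(-0.2253+0.2016i)  (+0.2655+0.3813i)·(-0.3790-0.0281i)
Y_4^-1(R⁻¹ n̂) = -0.194860-0.331903i

Re=-0.1949 Im=-0.3319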